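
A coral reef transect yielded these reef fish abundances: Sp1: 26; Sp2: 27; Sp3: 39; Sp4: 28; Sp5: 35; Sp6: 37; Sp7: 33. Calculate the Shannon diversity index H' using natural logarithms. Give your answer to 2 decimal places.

1.93

Total N = 26+27+39+28+35+37+33 = 225, so the proportions are 0.1156, 0.12, 0.1733, 0.1244, 0.1556, 0.1644, 0.1467 (working shown to 4 dp, full precision carried).
Each pᵢ ln pᵢ term: 0.1156×(-2.1580)=-0.2494, 0.12×(-2.1203)=-0.2544, 0.1733×(-1.7525)=-0.3038, 0.1244×(-2.0839)=-0.2593, 0.1556×(-1.8608)=-0.2895, 0.1644×(-1.8052)=-0.2969, 0.1467×(-1.9196)=-0.2815.
Sum = -1.9347, so H' = 1.93.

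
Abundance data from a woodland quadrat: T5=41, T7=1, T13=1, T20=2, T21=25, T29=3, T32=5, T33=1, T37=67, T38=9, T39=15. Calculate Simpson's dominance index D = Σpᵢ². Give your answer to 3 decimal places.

0.247

Total N = 41+1+1+2+25+3+5+1+67+9+15 = 170, so the proportions are 0.24118, 0.00588, 0.00588, 0.01176, 0.14706, 0.01765, 0.02941, 0.00588, 0.39412, 0.05294, 0.08824 (working shown to 5 dp, full precision carried).
D = 0.24118² + 0.00588² + 0.00588² + 0.01176² + 0.14706² + 0.01765² + 0.02941² + 0.00588² + 0.39412² + 0.05294² + 0.08824² = 0.05817 + 0.00003 + 0.00003 + 0.00014 + 0.02163 + 0.00031 + 0.00087 + 0.00003 + 0.15533 + 0.00280 + 0.00779 = 0.24713.
To 3 decimal places, D = 0.247.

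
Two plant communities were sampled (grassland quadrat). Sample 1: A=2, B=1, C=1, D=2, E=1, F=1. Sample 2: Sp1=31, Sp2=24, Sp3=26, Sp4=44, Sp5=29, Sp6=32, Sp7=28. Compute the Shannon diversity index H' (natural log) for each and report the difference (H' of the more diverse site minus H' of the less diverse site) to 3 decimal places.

0.195

Sample 1: N=8, proportions 0.25, 0.125, 0.125, 0.25, 0.125, 0.125, giving H' = 1.732868 (working shown to 6 dp, full precision carried).
Sample 2: N=214, proportions 0.14486, 0.11215, 0.121495, 0.205607, 0.135514, 0.149533, 0.130841, giving H' = 1.927665.
Difference = |1.732868 − 1.927665| = 0.194797, i.e. 0.195 to 3 decimal places.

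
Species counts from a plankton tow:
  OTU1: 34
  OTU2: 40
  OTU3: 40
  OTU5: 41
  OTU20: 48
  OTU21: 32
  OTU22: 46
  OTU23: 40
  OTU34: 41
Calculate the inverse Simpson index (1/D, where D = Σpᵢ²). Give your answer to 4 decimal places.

Total N = 34+40+40+41+48+32+46+40+41 = 362, so the proportions are 0.09392265, 0.11049724, 0.11049724, 0.11325967, 0.13259669, 0.08839779, 0.12707182, 0.11049724, 0.11325967 (working shown to 8 dp, full precision carried).
D = 0.09392265² + 0.11049724² + 0.11049724² + 0.11325967² + 0.13259669² + 0.08839779² + 0.12707182² + 0.11049724² + 0.11325967² = 0.00882146 + 0.01220964 + 0.01220964 + 0.01282775 + 0.01758188 + 0.00781417 + 0.01614725 + 0.01220964 + 0.01282775 = 0.11264919.
So 1/D = 8.877117, i.e. 8.8771 to 4 decimal places.

8.8771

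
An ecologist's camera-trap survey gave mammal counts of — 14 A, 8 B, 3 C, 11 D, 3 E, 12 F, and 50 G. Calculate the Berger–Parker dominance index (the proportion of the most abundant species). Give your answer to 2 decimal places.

0.50

Total N = 14+8+3+11+3+12+50 = 101, so the proportions are 0.1386, 0.0792, 0.0297, 0.1089, 0.0297, 0.1188, 0.495 (working shown to 4 dp, full precision carried).
The largest proportion is 0.495, i.e. d = 0.50 to 2 decimal places.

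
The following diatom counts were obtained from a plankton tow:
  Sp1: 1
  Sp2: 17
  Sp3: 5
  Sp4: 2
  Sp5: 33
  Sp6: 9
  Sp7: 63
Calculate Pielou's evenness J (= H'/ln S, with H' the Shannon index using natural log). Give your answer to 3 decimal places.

0.708

Total N = 1+17+5+2+33+9+63 = 130, so the proportions are 0.00769, 0.13077, 0.03846, 0.01538, 0.25385, 0.06923, 0.48462 (working shown to 5 dp, full precision carried).
H' = −Σ pᵢ ln pᵢ = −((-0.03744) + (-0.26603) + (-0.12531) + (-0.06422) + (-0.34803) + (-0.18487) + (-0.35106)) = 1.37695.
With S = 7 species, ln S = 1.94591, so J = 1.37695/1.94591 = 0.70761, i.e. 0.708 to 3 decimal places.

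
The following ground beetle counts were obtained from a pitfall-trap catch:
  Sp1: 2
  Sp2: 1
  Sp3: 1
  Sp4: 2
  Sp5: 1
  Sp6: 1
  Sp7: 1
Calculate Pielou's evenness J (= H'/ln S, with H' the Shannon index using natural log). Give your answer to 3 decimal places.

Total N = 2+1+1+2+1+1+1 = 9, so the proportions are 0.22222, 0.11111, 0.11111, 0.22222, 0.11111, 0.11111, 0.11111 (working shown to 5 dp, full precision carried).
H' = −Σ pᵢ ln pᵢ = −((-0.33424) + (-0.24414) + (-0.24414) + (-0.33424) + (-0.24414) + (-0.24414) + (-0.24414)) = 1.88916.
With S = 7 species, ln S = 1.94591, so J = 1.88916/1.94591 = 0.97084, i.e. 0.971 to 3 decimal places.

0.971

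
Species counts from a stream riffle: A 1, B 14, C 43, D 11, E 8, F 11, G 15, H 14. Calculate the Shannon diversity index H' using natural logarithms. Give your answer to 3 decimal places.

Total N = 1+14+43+11+8+11+15+14 = 117, so the proportions are 0.00855, 0.11966, 0.36752, 0.09402, 0.06838, 0.09402, 0.12821, 0.11966 (working shown to 5 dp, full precision carried).
Each pᵢ ln pᵢ term: 0.00855×(-4.76217)=-0.04070, 0.11966×(-2.12312)=-0.25405, 0.36752×(-1.00097)=-0.36788, 0.09402×(-2.36428)=-0.22228, 0.06838×(-2.68273)=-0.18343, 0.09402×(-2.36428)=-0.22228, 0.12821×(-2.05412)=-0.26335, 0.11966×(-2.12312)=-0.25405.
Sum = -1.80803, so H' = 1.808.

1.808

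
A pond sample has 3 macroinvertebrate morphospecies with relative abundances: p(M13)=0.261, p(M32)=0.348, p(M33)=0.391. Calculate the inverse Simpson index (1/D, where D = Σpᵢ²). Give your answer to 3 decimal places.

D = 0.261² + 0.348² + 0.391² = 0.068121 + 0.121104 + 0.152881 = 0.342106 (working shown to 6 dp, full precision carried).
So 1/D = 2.92307, i.e. 2.923 to 3 decimal places.

2.923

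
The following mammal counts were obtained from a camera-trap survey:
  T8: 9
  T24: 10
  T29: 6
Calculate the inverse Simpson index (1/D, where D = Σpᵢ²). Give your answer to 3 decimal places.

2.880

Total N = 9+10+6 = 25, so the proportions are 0.36, 0.4, 0.24 (working shown to 6 dp, full precision carried).
D = 0.36² + 0.4² + 0.24² = 0.129600 + 0.160000 + 0.057600 = 0.347200.
So 1/D = 2.88018, i.e. 2.880 to 3 decimal places.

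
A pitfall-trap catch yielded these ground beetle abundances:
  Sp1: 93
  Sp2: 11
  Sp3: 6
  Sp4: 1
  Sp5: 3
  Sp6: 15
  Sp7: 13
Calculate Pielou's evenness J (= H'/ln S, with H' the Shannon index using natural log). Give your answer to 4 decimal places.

Total N = 93+11+6+1+3+15+13 = 142, so the proportions are 0.65493, 0.077465, 0.042254, 0.007042, 0.021127, 0.105634, 0.091549 (working shown to 6 dp, full precision carried).
H' = −Σ pᵢ ln pᵢ = −((-0.277184) + (-0.198150) + (-0.133693) + (-0.034900) + (-0.081490) + (-0.237441) + (-0.218883)) = 1.181742.
With S = 7 species, ln S = 1.945910, so J = 1.181742/1.945910 = 0.607295, i.e. 0.6073 to 4 decimal places.

0.6073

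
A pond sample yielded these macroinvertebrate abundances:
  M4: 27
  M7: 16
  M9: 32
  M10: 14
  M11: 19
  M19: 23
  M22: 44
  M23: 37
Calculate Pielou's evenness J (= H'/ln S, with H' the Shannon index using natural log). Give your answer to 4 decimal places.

Total N = 27+16+32+14+19+23+44+37 = 212, so the proportions are 0.127358, 0.075472, 0.150943, 0.066038, 0.089623, 0.108491, 0.207547, 0.174528 (working shown to 6 dp, full precision carried).
H' = −Σ pᵢ ln pᵢ = −((-0.262454) + (-0.195019) + (-0.285411) + (-0.179459) + (-0.216183) + (-0.240968) + (-0.326346) + (-0.304669)) = 2.010509.
With S = 8 species, ln S = 2.079442, so J = 2.010509/2.079442 = 0.966850, i.e. 0.9669 to 4 decimal places.

0.9669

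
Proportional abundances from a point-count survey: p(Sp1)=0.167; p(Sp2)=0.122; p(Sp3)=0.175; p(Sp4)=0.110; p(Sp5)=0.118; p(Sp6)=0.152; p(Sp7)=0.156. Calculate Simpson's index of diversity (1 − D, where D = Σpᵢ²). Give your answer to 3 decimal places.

D = 0.167² + 0.122² + 0.175² + 0.11² + 0.118² + 0.152² + 0.156² = 0.02789 + 0.01488 + 0.03062 + 0.01210 + 0.01392 + 0.02310 + 0.02434 = 0.14686 (working shown to 5 dp, full precision carried).
So 1 − D = 0.85314, i.e. 0.853 to 3 decimal places.

0.853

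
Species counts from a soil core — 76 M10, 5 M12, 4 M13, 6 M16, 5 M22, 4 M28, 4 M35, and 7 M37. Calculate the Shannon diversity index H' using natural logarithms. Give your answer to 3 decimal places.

Total N = 76+5+4+6+5+4+4+7 = 111, so the proportions are 0.68468, 0.04505, 0.03604, 0.05405, 0.04505, 0.03604, 0.03604, 0.06306 (working shown to 5 dp, full precision carried).
Each pᵢ ln pᵢ term: 0.68468×(-0.37880)=-0.25936, 0.04505×(-3.10009)=-0.13964, 0.03604×(-3.32324)=-0.11976, 0.05405×(-2.91777)=-0.15772, 0.04505×(-3.10009)=-0.13964, 0.03604×(-3.32324)=-0.11976, 0.03604×(-3.32324)=-0.11976, 0.06306×(-2.76362)=-0.17428.
Sum = -1.22991, so H' = 1.230.

1.230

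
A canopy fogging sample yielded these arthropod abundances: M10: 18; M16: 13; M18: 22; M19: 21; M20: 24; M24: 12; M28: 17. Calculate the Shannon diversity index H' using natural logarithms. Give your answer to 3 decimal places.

Total N = 18+13+22+21+24+12+17 = 127, so the proportions are 0.14173, 0.10236, 0.17323, 0.16535, 0.18898, 0.09449, 0.13386 (working shown to 5 dp, full precision carried).
Each pᵢ ln pᵢ term: 0.14173×(-1.95382)=-0.27692, 0.10236×(-2.27924)=-0.23331, 0.17323×(-1.75314)=-0.30369, 0.16535×(-1.79966)=-0.29758, 0.18898×(-1.66613)=-0.31486, 0.09449×(-2.35928)=-0.22292, 0.13386×(-2.01097)=-0.26919.
Sum = -1.91847, so H' = 1.918.

1.918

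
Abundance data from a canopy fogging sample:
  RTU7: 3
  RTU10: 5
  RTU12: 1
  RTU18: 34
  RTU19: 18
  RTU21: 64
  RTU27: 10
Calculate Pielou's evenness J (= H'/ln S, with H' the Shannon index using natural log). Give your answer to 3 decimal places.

0.722

Total N = 3+5+1+34+18+64+10 = 135, so the proportions are 0.02222, 0.03704, 0.00741, 0.25185, 0.13333, 0.47407, 0.07407 (working shown to 5 dp, full precision carried).
H' = −Σ pᵢ ln pᵢ = −((-0.08459) + (-0.12207) + (-0.03634) + (-0.34728) + (-0.26865) + (-0.35384) + (-0.19279)) = 1.40557.
With S = 7 species, ln S = 1.94591, so J = 1.40557/1.94591 = 0.72232, i.e. 0.722 to 3 decimal places.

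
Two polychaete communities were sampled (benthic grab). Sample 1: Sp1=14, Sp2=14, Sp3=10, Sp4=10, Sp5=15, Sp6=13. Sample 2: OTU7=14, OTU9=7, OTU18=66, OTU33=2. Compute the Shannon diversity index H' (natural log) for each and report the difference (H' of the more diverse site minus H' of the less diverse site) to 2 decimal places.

Sample 1: N=76, proportions 0.18421, 0.18421, 0.13158, 0.13158, 0.19737, 0.17105, giving H' = 1.77928 (working shown to 5 dp, full precision carried).
Sample 2: N=89, proportions 0.1573, 0.07865, 0.74157, 0.02247, giving H' = 0.79794.
Difference = |1.77928 − 0.79794| = 0.98134, i.e. 0.98 to 2 decimal places.

0.98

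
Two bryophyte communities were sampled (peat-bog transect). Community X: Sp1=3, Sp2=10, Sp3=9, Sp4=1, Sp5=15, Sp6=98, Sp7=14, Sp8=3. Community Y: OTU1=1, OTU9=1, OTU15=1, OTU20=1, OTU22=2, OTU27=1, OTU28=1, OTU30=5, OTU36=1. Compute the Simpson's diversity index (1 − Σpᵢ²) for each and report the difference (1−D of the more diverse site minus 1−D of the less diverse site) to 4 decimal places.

Community X: N=153, proportions 0.0196078, 0.0653595, 0.0588235, 0.0065359, 0.0980392, 0.6405229, 0.0915033, 0.0196078, giving 1−D = 0.5632022 (working shown to 7 dp, full precision carried).
Community Y: N=14, proportions 0.0714286, 0.0714286, 0.0714286, 0.0714286, 0.1428571, 0.0714286, 0.0714286, 0.3571429, 0.0714286, giving 1−D = 0.8163265.
Difference = |0.5632022 − 0.8163265| = 0.2531243, i.e. 0.2531 to 4 decimal places.

0.2531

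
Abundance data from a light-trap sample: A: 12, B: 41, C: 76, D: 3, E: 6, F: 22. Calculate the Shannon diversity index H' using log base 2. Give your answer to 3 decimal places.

Total N = 12+41+76+3+6+22 = 160, so the proportions are 0.075, 0.25625, 0.475, 0.01875, 0.0375, 0.1375 (working shown to 5 dp, full precision carried).
Each pᵢ log₂ pᵢ term: 0.075×(-3.73697)=-0.28027, 0.25625×(-1.96438)=-0.50337, 0.475×(-1.07400)=-0.51015, 0.01875×(-5.73697)=-0.10757, 0.0375×(-4.73697)=-0.17764, 0.1375×(-2.86250)=-0.39359.
Sum = -1.97259, so H' = 1.973.

1.973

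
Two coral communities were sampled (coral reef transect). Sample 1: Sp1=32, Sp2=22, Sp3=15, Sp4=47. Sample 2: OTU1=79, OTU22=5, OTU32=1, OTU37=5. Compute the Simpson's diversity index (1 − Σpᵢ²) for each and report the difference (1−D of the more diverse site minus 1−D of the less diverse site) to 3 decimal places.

Sample 1: N=116, proportions 0.27586, 0.18966, 0.12931, 0.40517, giving 1−D = 0.70705 (working shown to 5 dp, full precision carried).
Sample 2: N=90, proportions 0.87778, 0.05556, 0.01111, 0.05556, giving 1−D = 0.22321.
Difference = |0.70705 − 0.22321| = 0.48384, i.e. 0.484 to 3 decimal places.

0.484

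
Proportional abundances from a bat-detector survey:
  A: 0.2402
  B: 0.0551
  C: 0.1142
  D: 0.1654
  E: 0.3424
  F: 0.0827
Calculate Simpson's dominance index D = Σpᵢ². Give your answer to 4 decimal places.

D = 0.2402² + 0.0551² + 0.1142² + 0.1654² + 0.3424² + 0.0827² = 0.057696 + 0.003036 + 0.013042 + 0.027357 + 0.117238 + 0.006839 = 0.225208 (working shown to 6 dp, full precision carried).
To 4 decimal places, D = 0.2252.

0.2252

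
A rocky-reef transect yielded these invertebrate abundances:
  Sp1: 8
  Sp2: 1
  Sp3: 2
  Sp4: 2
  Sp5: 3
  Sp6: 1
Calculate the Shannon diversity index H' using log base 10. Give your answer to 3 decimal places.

0.650

Total N = 8+1+2+2+3+1 = 17, so the proportions are 0.47059, 0.05882, 0.11765, 0.11765, 0.17647, 0.05882 (working shown to 5 dp, full precision carried).
Each pᵢ log₁₀ pᵢ term: 0.47059×(-0.32736)=-0.15405, 0.05882×(-1.23045)=-0.07238, 0.11765×(-0.92942)=-0.10934, 0.11765×(-0.92942)=-0.10934, 0.17647×(-0.75333)=-0.13294, 0.05882×(-1.23045)=-0.07238.
Sum = -0.65044, so H' = 0.650.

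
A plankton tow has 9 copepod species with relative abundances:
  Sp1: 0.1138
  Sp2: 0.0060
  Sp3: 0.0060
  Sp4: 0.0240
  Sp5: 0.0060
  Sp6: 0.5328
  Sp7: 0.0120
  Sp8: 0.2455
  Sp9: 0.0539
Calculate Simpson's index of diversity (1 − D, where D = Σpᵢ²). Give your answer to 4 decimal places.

0.6392

D = 0.1138² + 0.006² + 0.006² + 0.024² + 0.006² + 0.5328² + 0.012² + 0.2455² + 0.0539² = 0.012950 + 0.000036 + 0.000036 + 0.000576 + 0.000036 + 0.283876 + 0.000144 + 0.060270 + 0.002905 = 0.360830 (working shown to 6 dp, full precision carried).
So 1 − D = 0.639170, i.e. 0.6392 to 4 decimal places.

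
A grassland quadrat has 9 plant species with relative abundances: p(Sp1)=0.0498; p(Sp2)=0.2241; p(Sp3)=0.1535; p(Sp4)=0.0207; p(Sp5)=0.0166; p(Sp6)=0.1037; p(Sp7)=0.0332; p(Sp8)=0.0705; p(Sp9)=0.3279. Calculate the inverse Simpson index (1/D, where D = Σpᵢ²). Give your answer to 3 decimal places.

D = 0.0498² + 0.2241² + 0.1535² + 0.0207² + 0.0166² + 0.1037² + 0.0332² + 0.0705² + 0.3279² = 0.0024800 + 0.0502208 + 0.0235622 + 0.0004285 + 0.0002756 + 0.0107537 + 0.0011022 + 0.0049702 + 0.1075184 = 0.2013117 (working shown to 7 dp, full precision carried).
So 1/D = 4.96742, i.e. 4.967 to 3 decimal places.

4.967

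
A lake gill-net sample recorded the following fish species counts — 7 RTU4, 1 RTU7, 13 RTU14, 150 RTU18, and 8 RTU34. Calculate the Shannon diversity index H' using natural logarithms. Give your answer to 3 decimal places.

0.633

Total N = 7+1+13+150+8 = 179, so the proportions are 0.03911, 0.00559, 0.07263, 0.83799, 0.04469 (working shown to 5 dp, full precision carried).
Each pᵢ ln pᵢ term: 0.03911×(-3.24148)=-0.12676, 0.00559×(-5.18739)=-0.02898, 0.07263×(-2.62244)=-0.19046, 0.83799×(-0.17675)=-0.14811, 0.04469×(-3.10794)=-0.13890.
Sum = -0.63322, so H' = 0.633.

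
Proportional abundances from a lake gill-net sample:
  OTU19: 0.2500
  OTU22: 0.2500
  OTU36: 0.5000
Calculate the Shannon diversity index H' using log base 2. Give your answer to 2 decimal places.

Each pᵢ log₂ pᵢ term (working shown to 4 dp, full precision carried): 0.25×(-2.0000)=-0.5000, 0.25×(-2.0000)=-0.5000, 0.5×(-1.0000)=-0.5000.
Sum = -1.5000, so H' = 1.50.

1.50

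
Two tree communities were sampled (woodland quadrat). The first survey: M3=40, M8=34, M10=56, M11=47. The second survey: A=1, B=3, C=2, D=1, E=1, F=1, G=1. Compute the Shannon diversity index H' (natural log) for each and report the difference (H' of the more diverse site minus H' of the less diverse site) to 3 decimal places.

The first survey: N=177, proportions 0.22599, 0.19209, 0.31638, 0.26554, giving H' = 1.36921 (working shown to 5 dp, full precision carried).
The second survey: N=10, proportions 0.1, 0.3, 0.2, 0.1, 0.1, 0.1, 0.1, giving H' = 1.83437.
Difference = |1.36921 − 1.83437| = 0.46516, i.e. 0.465 to 3 decimal places.

0.465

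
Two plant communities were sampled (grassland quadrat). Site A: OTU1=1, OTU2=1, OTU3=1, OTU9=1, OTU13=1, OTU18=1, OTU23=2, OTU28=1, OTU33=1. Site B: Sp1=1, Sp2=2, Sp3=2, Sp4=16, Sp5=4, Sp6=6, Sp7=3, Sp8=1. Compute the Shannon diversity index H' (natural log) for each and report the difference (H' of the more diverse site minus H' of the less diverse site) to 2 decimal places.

0.52

Site A: N=10, proportions 0.1, 0.1, 0.1, 0.1, 0.1, 0.1, 0.2, 0.1, 0.1, giving H' = 2.1640 (working shown to 4 dp, full precision carried).
Site B: N=35, proportions 0.0286, 0.0571, 0.0571, 0.4571, 0.1143, 0.1714, 0.0857, 0.0286, giving H' = 1.6489.
Difference = |2.1640 − 1.6489| = 0.5151, i.e. 0.52 to 2 decimal places.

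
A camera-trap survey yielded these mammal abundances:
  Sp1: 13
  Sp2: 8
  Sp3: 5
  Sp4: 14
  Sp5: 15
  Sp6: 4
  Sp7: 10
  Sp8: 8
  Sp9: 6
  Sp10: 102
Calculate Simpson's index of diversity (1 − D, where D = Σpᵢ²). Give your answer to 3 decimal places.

Total N = 13+8+5+14+15+4+10+8+6+102 = 185, so the proportions are 0.07027, 0.04324, 0.02703, 0.07568, 0.08108, 0.02162, 0.05405, 0.04324, 0.03243, 0.55135 (working shown to 5 dp, full precision carried).
D = 0.07027² + 0.04324² + 0.02703² + 0.07568² + 0.08108² + 0.02162² + 0.05405² + 0.04324² + 0.03243² + 0.55135² = 0.00494 + 0.00187 + 0.00073 + 0.00573 + 0.00657 + 0.00047 + 0.00292 + 0.00187 + 0.00105 + 0.30399 = 0.33014.
So 1 − D = 0.66986, i.e. 0.670 to 3 decimal places.

0.670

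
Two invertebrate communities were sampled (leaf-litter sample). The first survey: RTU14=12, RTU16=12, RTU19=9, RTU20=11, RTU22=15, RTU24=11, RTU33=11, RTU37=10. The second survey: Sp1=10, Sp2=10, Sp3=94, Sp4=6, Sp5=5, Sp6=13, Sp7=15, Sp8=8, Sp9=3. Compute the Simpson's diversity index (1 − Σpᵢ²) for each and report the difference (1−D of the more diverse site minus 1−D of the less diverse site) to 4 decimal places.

The first survey: N=91, proportions 0.131868, 0.131868, 0.098901, 0.120879, 0.164835, 0.120879, 0.120879, 0.10989, giving 1−D = 0.872358 (working shown to 6 dp, full precision carried).
The second survey: N=164, proportions 0.060976, 0.060976, 0.573171, 0.036585, 0.030488, 0.079268, 0.091463, 0.04878, 0.018293, giving 1−D = 0.644408.
Difference = |0.872358 − 0.644408| = 0.227950, i.e. 0.2280 to 4 decimal places.

0.2280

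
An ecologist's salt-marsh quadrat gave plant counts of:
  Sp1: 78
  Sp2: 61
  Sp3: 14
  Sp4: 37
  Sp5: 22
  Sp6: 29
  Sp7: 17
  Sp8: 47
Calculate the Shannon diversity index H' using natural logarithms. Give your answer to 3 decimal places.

Total N = 78+61+14+37+22+29+17+47 = 305, so the proportions are 0.25574, 0.2, 0.0459, 0.12131, 0.07213, 0.09508, 0.05574, 0.1541 (working shown to 5 dp, full precision carried).
Each pᵢ ln pᵢ term: 0.25574×(-1.36360)=-0.34872, 0.2×(-1.60944)=-0.32189, 0.0459×(-3.08125)=-0.14143, 0.12131×(-2.10939)=-0.25589, 0.07213×(-2.62927)=-0.18965, 0.09508×(-2.35302)=-0.22373, 0.05574×(-2.88710)=-0.16092, 0.1541×(-1.87016)=-0.28819.
Sum = -1.93043, so H' = 1.930.

1.930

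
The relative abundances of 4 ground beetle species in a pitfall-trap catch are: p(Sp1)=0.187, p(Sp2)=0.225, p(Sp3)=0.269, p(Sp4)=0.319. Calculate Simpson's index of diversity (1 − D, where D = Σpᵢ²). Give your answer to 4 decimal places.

D = 0.187² + 0.225² + 0.269² + 0.319² = 0.034969 + 0.050625 + 0.072361 + 0.101761 = 0.259716 (working shown to 6 dp, full precision carried).
So 1 − D = 0.740284, i.e. 0.7403 to 4 decimal places.

0.7403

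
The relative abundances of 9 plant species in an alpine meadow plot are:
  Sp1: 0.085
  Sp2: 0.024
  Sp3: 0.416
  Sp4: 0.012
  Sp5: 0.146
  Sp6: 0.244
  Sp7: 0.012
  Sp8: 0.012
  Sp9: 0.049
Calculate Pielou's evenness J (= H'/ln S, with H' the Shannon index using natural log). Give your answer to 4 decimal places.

H' = −Σ pᵢ ln pᵢ = −((-0.209534) + (-0.089513) + (-0.364861) + (-0.053074) + (-0.280926) + (-0.344183) + (-0.053074) + (-0.053074) + (-0.147781)) = 1.596020 (working shown to 6 dp, full precision carried).
With S = 9 species, ln S = 2.197225, so J = 1.596020/2.197225 = 0.726380, i.e. 0.7264 to 4 decimal places.

0.7264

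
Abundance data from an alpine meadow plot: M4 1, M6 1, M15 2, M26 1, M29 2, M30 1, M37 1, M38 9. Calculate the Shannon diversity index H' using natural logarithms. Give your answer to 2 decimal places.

1.64

Total N = 1+1+2+1+2+1+1+9 = 18, so the proportions are 0.0556, 0.0556, 0.1111, 0.0556, 0.1111, 0.0556, 0.0556, 0.5 (working shown to 4 dp, full precision carried).
Each pᵢ ln pᵢ term: 0.0556×(-2.8904)=-0.1606, 0.0556×(-2.8904)=-0.1606, 0.1111×(-2.1972)=-0.2441, 0.0556×(-2.8904)=-0.1606, 0.1111×(-2.1972)=-0.2441, 0.0556×(-2.8904)=-0.1606, 0.0556×(-2.8904)=-0.1606, 0.5×(-0.6931)=-0.3466.
Sum = -1.6377, so H' = 1.64.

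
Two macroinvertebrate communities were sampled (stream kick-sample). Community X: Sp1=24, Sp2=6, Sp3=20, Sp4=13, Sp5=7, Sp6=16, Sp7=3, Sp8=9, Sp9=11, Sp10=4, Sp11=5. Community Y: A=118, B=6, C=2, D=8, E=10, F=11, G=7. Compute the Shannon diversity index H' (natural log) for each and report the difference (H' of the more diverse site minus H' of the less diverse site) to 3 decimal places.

1.171

Community X: N=118, proportions 0.20339, 0.05085, 0.16949, 0.11017, 0.05932, 0.13559, 0.02542, 0.07627, 0.09322, 0.0339, 0.04237, giving H' = 2.21725 (working shown to 5 dp, full precision carried).
Community Y: N=162, proportions 0.7284, 0.03704, 0.01235, 0.04938, 0.06173, 0.0679, 0.04321, giving H' = 1.04601.
Difference = |2.21725 − 1.04601| = 1.17124, i.e. 1.171 to 3 decimal places.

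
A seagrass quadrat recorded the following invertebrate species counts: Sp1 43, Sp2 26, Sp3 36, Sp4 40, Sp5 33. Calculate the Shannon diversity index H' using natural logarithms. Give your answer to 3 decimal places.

Total N = 43+26+36+40+33 = 178, so the proportions are 0.24157, 0.14607, 0.20225, 0.22472, 0.18539 (working shown to 5 dp, full precision carried).
Each pᵢ ln pᵢ term: 0.24157×(-1.42058)=-0.34317, 0.14607×(-1.92369)=-0.28099, 0.20225×(-1.59826)=-0.32324, 0.22472×(-1.49290)=-0.33548, 0.18539×(-1.68528)=-0.31244.
Sum = -1.59533, so H' = 1.595.

1.595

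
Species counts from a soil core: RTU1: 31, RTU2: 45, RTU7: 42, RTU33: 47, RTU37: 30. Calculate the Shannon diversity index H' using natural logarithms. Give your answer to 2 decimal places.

Total N = 31+45+42+47+30 = 195, so the proportions are 0.159, 0.2308, 0.2154, 0.241, 0.1538 (working shown to 4 dp, full precision carried).
Each pᵢ ln pᵢ term: 0.159×(-1.8390)=-0.2924, 0.2308×(-1.4663)=-0.3384, 0.2154×(-1.5353)=-0.3307, 0.241×(-1.4229)=-0.3429, 0.1538×(-1.8718)=-0.2880.
Sum = -1.5923, so H' = 1.59.

1.59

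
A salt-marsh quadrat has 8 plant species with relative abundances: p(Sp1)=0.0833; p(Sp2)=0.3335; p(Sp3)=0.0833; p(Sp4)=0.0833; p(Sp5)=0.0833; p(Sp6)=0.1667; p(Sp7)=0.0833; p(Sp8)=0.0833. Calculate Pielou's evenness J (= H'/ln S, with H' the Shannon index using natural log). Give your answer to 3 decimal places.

0.917

H' = −Σ pᵢ ln pᵢ = −((-0.20703) + (-0.36622) + (-0.20703) + (-0.20703) + (-0.20703) + (-0.29865) + (-0.20703) + (-0.20703)) = 1.90703 (working shown to 5 dp, full precision carried).
With S = 8 species, ln S = 2.07944, so J = 1.90703/2.07944 = 0.91709, i.e. 0.917 to 3 decimal places.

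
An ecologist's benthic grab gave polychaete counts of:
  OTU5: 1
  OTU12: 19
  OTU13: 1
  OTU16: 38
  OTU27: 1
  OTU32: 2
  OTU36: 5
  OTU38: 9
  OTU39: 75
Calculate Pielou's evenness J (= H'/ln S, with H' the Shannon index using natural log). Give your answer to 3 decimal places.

Total N = 1+19+1+38+1+2+5+9+75 = 151, so the proportions are 0.00662, 0.12583, 0.00662, 0.25166, 0.00662, 0.01325, 0.03311, 0.0596, 0.49669 (working shown to 5 dp, full precision carried).
H' = −Σ pᵢ ln pᵢ = −((-0.03323) + (-0.26082) + (-0.03323) + (-0.34721) + (-0.03323) + (-0.05727) + (-0.11284) + (-0.16808) + (-0.34758)) = 1.39349.
With S = 9 species, ln S = 2.19722, so J = 1.39349/2.19722 = 0.63420, i.e. 0.634 to 3 decimal places.

0.634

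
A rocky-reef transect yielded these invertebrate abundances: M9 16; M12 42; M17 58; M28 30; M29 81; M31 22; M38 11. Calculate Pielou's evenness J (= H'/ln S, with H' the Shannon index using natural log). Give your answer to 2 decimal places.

Total N = 16+42+58+30+81+22+11 = 260, so the proportions are 0.0615, 0.1615, 0.2231, 0.1154, 0.3115, 0.0846, 0.0423 (working shown to 4 dp, full precision carried).
H' = −Σ pᵢ ln pᵢ = −((-0.1716) + (-0.2945) + (-0.3347) + (-0.2492) + (-0.3633) + (-0.2090) + (-0.1338)) = 1.7560.
With S = 7 species, ln S = 1.9459, so J = 1.7560/1.9459 = 0.9024, i.e. 0.90 to 2 decimal places.

0.90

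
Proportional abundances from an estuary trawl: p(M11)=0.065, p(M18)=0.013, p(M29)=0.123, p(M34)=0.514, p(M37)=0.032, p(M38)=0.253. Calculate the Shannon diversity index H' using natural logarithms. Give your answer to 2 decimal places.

Each pᵢ ln pᵢ term (working shown to 4 dp, full precision carried): 0.065×(-2.7334)=-0.1777, 0.013×(-4.3428)=-0.0565, 0.123×(-2.0956)=-0.2578, 0.514×(-0.6655)=-0.3421, 0.032×(-3.4420)=-0.1101, 0.253×(-1.3744)=-0.3477.
Sum = -1.2918, so H' = 1.29.

1.29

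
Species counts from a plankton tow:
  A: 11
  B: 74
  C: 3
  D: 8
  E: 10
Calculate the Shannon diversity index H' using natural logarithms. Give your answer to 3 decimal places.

1.005

Total N = 11+74+3+8+10 = 106, so the proportions are 0.10377, 0.69811, 0.0283, 0.07547, 0.09434 (working shown to 5 dp, full precision carried).
Each pᵢ ln pᵢ term: 0.10377×(-2.26554)=-0.23510, 0.69811×(-0.35937)=-0.25088, 0.0283×(-3.56483)=-0.10089, 0.07547×(-2.58400)=-0.19502, 0.09434×(-2.36085)=-0.22272.
Sum = -1.00462, so H' = 1.005.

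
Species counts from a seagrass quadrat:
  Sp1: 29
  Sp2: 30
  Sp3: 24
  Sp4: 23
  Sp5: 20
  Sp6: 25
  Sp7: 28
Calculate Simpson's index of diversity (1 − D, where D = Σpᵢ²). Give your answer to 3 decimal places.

0.855

Total N = 29+30+24+23+20+25+28 = 179, so the proportions are 0.16201, 0.1676, 0.13408, 0.12849, 0.11173, 0.13966, 0.15642 (working shown to 5 dp, full precision carried).
D = 0.16201² + 0.1676² + 0.13408² + 0.12849² + 0.11173² + 0.13966² + 0.15642² = 0.02625 + 0.02809 + 0.01798 + 0.01651 + 0.01248 + 0.01951 + 0.02447 = 0.14528.
So 1 − D = 0.85472, i.e. 0.855 to 3 decimal places.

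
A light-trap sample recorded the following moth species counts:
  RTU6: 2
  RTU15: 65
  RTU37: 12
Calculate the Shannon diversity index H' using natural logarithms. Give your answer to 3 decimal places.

Total N = 2+65+12 = 79, so the proportions are 0.02532, 0.82278, 0.1519 (working shown to 5 dp, full precision carried).
Each pᵢ ln pᵢ term: 0.02532×(-3.67630)=-0.09307, 0.82278×(-0.19506)=-0.16049, 0.1519×(-1.88454)=-0.28626.
Sum = -0.53982, so H' = 0.540.

0.540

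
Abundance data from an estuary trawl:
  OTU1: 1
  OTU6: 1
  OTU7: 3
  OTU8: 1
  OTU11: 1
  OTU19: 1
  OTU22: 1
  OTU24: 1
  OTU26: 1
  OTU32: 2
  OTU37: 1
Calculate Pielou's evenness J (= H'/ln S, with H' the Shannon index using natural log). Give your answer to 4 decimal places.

Total N = 1+1+3+1+1+1+1+1+1+2+1 = 14, so the proportions are 0.071429, 0.071429, 0.214286, 0.071429, 0.071429, 0.071429, 0.071429, 0.071429, 0.071429, 0.142857, 0.071429 (working shown to 6 dp, full precision carried).
H' = −Σ pᵢ ln pᵢ = −((-0.188504) + (-0.188504) + (-0.330095) + (-0.188504) + (-0.188504) + (-0.188504) + (-0.188504) + (-0.188504) + (-0.188504) + (-0.277987) + (-0.188504)) = 2.304619.
With S = 11 species, ln S = 2.397895, so J = 2.304619/2.397895 = 0.961101, i.e. 0.9611 to 4 decimal places.

0.9611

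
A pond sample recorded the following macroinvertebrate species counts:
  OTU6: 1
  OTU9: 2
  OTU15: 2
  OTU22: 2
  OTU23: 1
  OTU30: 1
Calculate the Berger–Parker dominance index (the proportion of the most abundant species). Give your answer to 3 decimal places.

Total N = 1+2+2+2+1+1 = 9, so the proportions are 0.11111, 0.22222, 0.22222, 0.22222, 0.11111, 0.11111 (working shown to 5 dp, full precision carried).
The largest proportion is 0.22222, i.e. d = 0.222 to 3 decimal places.

0.222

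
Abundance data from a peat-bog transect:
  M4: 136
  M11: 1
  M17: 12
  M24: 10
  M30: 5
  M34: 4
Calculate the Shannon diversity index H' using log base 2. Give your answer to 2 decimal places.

1.08

Total N = 136+1+12+10+5+4 = 168, so the proportions are 0.8095, 0.006, 0.0714, 0.0595, 0.0298, 0.0238 (working shown to 4 dp, full precision carried).
Each pᵢ log₂ pᵢ term: 0.8095×(-0.3049)=-0.2468, 0.006×(-7.3923)=-0.0440, 0.0714×(-3.8074)=-0.2720, 0.0595×(-4.0704)=-0.2423, 0.0298×(-5.0704)=-0.1509, 0.0238×(-5.3923)=-0.1284.
Sum = -1.0843, so H' = 1.08.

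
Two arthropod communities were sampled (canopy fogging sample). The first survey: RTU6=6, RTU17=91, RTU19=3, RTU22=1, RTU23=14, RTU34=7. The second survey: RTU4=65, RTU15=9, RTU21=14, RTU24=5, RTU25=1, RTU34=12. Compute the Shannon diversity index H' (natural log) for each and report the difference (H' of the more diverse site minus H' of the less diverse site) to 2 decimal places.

The first survey: N=122, proportions 0.0492, 0.7459, 0.0246, 0.0082, 0.1148, 0.0574, giving H' = 0.9097 (working shown to 4 dp, full precision carried).
The second survey: N=106, proportions 0.6132, 0.0849, 0.1321, 0.0472, 0.0094, 0.1132, giving H' = 1.2113.
Difference = |0.9097 − 1.2113| = 0.3016, i.e. 0.30 to 2 decimal places.

0.30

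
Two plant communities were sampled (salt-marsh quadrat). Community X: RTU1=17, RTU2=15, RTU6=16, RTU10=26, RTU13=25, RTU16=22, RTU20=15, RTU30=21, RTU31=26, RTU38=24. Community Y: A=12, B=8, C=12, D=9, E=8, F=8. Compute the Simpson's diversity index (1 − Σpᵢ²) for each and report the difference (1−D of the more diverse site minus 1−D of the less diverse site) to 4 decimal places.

Community X: N=207, proportions 0.082126, 0.072464, 0.077295, 0.125604, 0.120773, 0.10628, 0.072464, 0.101449, 0.125604, 0.115942, giving 1−D = 0.895610 (working shown to 6 dp, full precision carried).
Community Y: N=57, proportions 0.210526, 0.140351, 0.210526, 0.157895, 0.140351, 0.140351, giving 1−D = 0.827331.
Difference = |0.895610 − 0.827331| = 0.068279, i.e. 0.0683 to 4 decimal places.

0.0683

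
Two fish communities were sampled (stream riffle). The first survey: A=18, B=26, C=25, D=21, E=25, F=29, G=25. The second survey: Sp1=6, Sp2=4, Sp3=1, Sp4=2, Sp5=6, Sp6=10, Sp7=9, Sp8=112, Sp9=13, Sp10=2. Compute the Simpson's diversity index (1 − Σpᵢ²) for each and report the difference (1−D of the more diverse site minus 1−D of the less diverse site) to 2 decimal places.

The first survey: N=169, proportions 0.10651, 0.15385, 0.14793, 0.12426, 0.14793, 0.1716, 0.14793, giving 1−D = 0.85445 (working shown to 5 dp, full precision carried).
The second survey: N=165, proportions 0.03636, 0.02424, 0.00606, 0.01212, 0.03636, 0.06061, 0.05455, 0.67879, 0.07879, 0.01212, giving 1−D = 0.52283.
Difference = |0.85445 − 0.52283| = 0.33162, i.e. 0.33 to 2 decimal places.

0.33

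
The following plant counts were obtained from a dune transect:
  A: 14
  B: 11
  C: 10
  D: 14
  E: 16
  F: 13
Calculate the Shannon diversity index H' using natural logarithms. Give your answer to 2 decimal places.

Total N = 14+11+10+14+16+13 = 78, so the proportions are 0.1795, 0.141, 0.1282, 0.1795, 0.2051, 0.1667 (working shown to 4 dp, full precision carried).
Each pᵢ ln pᵢ term: 0.1795×(-1.7177)=-0.3083, 0.141×(-1.9588)=-0.2762, 0.1282×(-2.0541)=-0.2633, 0.1795×(-1.7177)=-0.3083, 0.2051×(-1.5841)=-0.3249, 0.1667×(-1.7918)=-0.2986.
Sum = -1.7798, so H' = 1.78.

1.78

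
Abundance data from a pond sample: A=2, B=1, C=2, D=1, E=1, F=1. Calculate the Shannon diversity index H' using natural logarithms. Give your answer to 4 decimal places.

Total N = 2+1+2+1+1+1 = 8, so the proportions are 0.25, 0.125, 0.25, 0.125, 0.125, 0.125 (working shown to 6 dp, full precision carried).
Each pᵢ ln pᵢ term: 0.25×(-1.386294)=-0.346574, 0.125×(-2.079442)=-0.259930, 0.25×(-1.386294)=-0.346574, 0.125×(-2.079442)=-0.259930, 0.125×(-2.079442)=-0.259930, 0.125×(-2.079442)=-0.259930.
Sum = -1.732868, so H' = 1.7329.

1.7329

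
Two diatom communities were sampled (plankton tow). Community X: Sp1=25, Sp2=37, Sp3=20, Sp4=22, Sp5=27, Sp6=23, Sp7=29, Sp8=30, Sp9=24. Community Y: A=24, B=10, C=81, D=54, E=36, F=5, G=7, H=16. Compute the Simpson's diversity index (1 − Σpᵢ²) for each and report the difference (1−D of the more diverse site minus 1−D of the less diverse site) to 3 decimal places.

Community X: N=237, proportions 0.10549, 0.15612, 0.08439, 0.09283, 0.11392, 0.09705, 0.12236, 0.12658, 0.10127, giving 1−D = 0.88511 (working shown to 5 dp, full precision carried).
Community Y: N=233, proportions 0.103, 0.04292, 0.34764, 0.23176, 0.15451, 0.02146, 0.03004, 0.06867, giving 1−D = 0.78303.
Difference = |0.88511 − 0.78303| = 0.10208, i.e. 0.102 to 3 decimal places.

0.102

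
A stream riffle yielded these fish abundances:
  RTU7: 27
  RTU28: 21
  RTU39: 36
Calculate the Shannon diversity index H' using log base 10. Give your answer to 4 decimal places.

0.4667

Total N = 27+21+36 = 84, so the proportions are 0.321429, 0.25, 0.428571 (working shown to 6 dp, full precision carried).
Each pᵢ log₁₀ pᵢ term: 0.321429×(-0.492916)=-0.158437, 0.25×(-0.602060)=-0.150515, 0.428571×(-0.367977)=-0.157704.
Sum = -0.466656, so H' = 0.4667.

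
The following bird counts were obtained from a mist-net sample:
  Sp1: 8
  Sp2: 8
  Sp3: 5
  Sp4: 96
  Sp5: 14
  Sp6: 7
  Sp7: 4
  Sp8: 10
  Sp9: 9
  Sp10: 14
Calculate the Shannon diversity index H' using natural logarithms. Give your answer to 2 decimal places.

1.65

Total N = 8+8+5+96+14+7+4+10+9+14 = 175, so the proportions are 0.0457, 0.0457, 0.0286, 0.5486, 0.08, 0.04, 0.0229, 0.0571, 0.0514, 0.08 (working shown to 4 dp, full precision carried).
Each pᵢ ln pᵢ term: 0.0457×(-3.0853)=-0.1410, 0.0457×(-3.0853)=-0.1410, 0.0286×(-3.5553)=-0.1016, 0.5486×(-0.6004)=-0.3294, 0.08×(-2.5257)=-0.2021, 0.04×(-3.2189)=-0.1288, 0.0229×(-3.7785)=-0.0864, 0.0571×(-2.8622)=-0.1636, 0.0514×(-2.9676)=-0.1526, 0.08×(-2.5257)=-0.2021.
Sum = -1.6485, so H' = 1.65.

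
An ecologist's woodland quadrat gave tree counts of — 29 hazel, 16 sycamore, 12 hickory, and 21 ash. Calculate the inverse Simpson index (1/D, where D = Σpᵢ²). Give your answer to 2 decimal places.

Total N = 29+16+12+21 = 78, so the proportions are 0.371795, 0.205128, 0.153846, 0.269231 (working shown to 6 dp, full precision carried).
D = 0.371795² + 0.205128² + 0.153846² + 0.269231² = 0.138231 + 0.042078 + 0.023669 + 0.072485 = 0.276463.
So 1/D = 3.6171, i.e. 3.62 to 2 decimal places.

3.62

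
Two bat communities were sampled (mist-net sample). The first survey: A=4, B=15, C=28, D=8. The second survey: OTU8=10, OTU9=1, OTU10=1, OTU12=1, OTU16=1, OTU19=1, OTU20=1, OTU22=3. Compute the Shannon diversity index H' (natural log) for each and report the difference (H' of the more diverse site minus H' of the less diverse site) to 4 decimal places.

The first survey: N=55, proportions 0.072727, 0.272727, 0.509091, 0.145455, giving H' = 1.169093 (working shown to 6 dp, full precision carried).
The second survey: N=19, proportions 0.526316, 0.052632, 0.052632, 0.052632, 0.052632, 0.052632, 0.052632, 0.157895, giving H' = 1.559087.
Difference = |1.169093 − 1.559087| = 0.389994, i.e. 0.3900 to 4 decimal places.

0.3900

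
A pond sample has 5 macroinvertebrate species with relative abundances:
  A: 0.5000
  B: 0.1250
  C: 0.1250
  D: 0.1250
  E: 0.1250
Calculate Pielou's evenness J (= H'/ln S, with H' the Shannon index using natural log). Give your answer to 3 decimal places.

H' = −Σ pᵢ ln pᵢ = −((-0.34657) + (-0.25993) + (-0.25993) + (-0.25993) + (-0.25993)) = 1.38629 (working shown to 5 dp, full precision carried).
With S = 5 species, ln S = 1.60944, so J = 1.38629/1.60944 = 0.86135, i.e. 0.861 to 3 decimal places.

0.861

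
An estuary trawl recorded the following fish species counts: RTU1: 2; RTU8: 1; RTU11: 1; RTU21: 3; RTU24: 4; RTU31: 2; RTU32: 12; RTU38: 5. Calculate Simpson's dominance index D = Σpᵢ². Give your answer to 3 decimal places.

0.227

Total N = 2+1+1+3+4+2+12+5 = 30, so the proportions are 0.06667, 0.03333, 0.03333, 0.1, 0.13333, 0.06667, 0.4, 0.16667 (working shown to 5 dp, full precision carried).
D = 0.06667² + 0.03333² + 0.03333² + 0.1² + 0.13333² + 0.06667² + 0.4² + 0.16667² = 0.00444 + 0.00111 + 0.00111 + 0.01000 + 0.01778 + 0.00444 + 0.16000 + 0.02778 = 0.22667.
To 3 decimal places, D = 0.227.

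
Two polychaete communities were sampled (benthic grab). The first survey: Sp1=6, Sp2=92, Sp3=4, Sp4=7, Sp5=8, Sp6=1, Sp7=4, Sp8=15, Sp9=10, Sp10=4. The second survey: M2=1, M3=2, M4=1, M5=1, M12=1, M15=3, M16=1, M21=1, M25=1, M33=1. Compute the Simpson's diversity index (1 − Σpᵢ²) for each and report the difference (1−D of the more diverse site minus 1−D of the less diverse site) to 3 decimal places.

The first survey: N=151, proportions 0.03974, 0.60927, 0.02649, 0.04636, 0.05298, 0.00662, 0.02649, 0.09934, 0.06623, 0.02649, giving 1−D = 0.60585 (working shown to 5 dp, full precision carried).
The second survey: N=13, proportions 0.07692, 0.15385, 0.07692, 0.07692, 0.07692, 0.23077, 0.07692, 0.07692, 0.07692, 0.07692, giving 1−D = 0.87574.
Difference = |0.60585 − 0.87574| = 0.26989, i.e. 0.270 to 3 decimal places.

0.270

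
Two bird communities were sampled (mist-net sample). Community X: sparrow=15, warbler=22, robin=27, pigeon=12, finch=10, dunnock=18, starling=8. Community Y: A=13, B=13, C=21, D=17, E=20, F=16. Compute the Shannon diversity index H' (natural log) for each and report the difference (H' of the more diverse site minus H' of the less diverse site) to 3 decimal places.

Community X: N=112, proportions 0.13393, 0.19643, 0.24107, 0.10714, 0.08929, 0.16071, 0.07143, giving H' = 1.86923 (working shown to 5 dp, full precision carried).
Community Y: N=100, proportions 0.13, 0.13, 0.21, 0.17, 0.2, 0.16, giving H' = 1.77453.
Difference = |1.86923 − 1.77453| = 0.09470, i.e. 0.095 to 3 decimal places.

0.095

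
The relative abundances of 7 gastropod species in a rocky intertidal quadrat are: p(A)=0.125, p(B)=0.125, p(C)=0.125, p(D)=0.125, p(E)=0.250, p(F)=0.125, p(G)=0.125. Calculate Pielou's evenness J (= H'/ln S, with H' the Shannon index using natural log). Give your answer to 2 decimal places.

0.98

H' = −Σ pᵢ ln pᵢ = −((-0.2599) + (-0.2599) + (-0.2599) + (-0.2599) + (-0.3466) + (-0.2599) + (-0.2599)) = 1.9062 (working shown to 4 dp, full precision carried).
With S = 7 species, ln S = 1.9459, so J = 1.9062/1.9459 = 0.9796, i.e. 0.98 to 2 decimal places.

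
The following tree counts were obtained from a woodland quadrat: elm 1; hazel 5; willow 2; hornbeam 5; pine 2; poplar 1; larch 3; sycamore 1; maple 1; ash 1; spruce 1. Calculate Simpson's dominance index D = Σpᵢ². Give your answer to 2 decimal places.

Total N = 1+5+2+5+2+1+3+1+1+1+1 = 23, so the proportions are 0.0435, 0.2174, 0.087, 0.2174, 0.087, 0.0435, 0.1304, 0.0435, 0.0435, 0.0435, 0.0435 (working shown to 4 dp, full precision carried).
D = 0.0435² + 0.2174² + 0.087² + 0.2174² + 0.087² + 0.0435² + 0.1304² + 0.0435² + 0.0435² + 0.0435² + 0.0435² = 0.0019 + 0.0473 + 0.0076 + 0.0473 + 0.0076 + 0.0019 + 0.0170 + 0.0019 + 0.0019 + 0.0019 + 0.0019 = 0.1380.
To 2 decimal places, D = 0.14.

0.14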